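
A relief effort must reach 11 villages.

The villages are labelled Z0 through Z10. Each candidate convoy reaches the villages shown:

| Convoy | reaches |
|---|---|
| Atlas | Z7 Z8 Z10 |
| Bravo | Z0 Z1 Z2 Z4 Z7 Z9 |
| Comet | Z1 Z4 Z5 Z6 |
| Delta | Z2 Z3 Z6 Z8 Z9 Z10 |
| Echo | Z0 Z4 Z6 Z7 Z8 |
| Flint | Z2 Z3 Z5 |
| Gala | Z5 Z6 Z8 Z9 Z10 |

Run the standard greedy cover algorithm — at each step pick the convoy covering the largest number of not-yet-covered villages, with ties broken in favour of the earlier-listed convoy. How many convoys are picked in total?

3

Greedy: pick Bravo (covers 6 new) → pick Delta (covers 4 new) → pick Comet (covers 1 new). Total picks: 3.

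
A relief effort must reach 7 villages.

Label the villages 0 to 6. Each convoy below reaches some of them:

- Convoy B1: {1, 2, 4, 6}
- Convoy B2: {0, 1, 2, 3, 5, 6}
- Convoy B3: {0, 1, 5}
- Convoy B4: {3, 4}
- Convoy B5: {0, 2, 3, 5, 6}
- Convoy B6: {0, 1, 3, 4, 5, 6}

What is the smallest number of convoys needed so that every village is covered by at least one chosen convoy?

Take {B2, B4}. Their union is {0, 1, 2, 3, 4, 5, 6}, which is all 7 villages.
No single convoy has all 7 villages (the largest, B2, has 6), so 2 is optimal.

2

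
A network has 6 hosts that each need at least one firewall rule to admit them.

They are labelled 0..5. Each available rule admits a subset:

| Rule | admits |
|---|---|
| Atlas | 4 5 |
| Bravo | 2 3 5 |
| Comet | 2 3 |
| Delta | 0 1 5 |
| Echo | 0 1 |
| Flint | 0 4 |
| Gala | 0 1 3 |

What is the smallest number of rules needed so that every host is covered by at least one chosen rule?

Bravo and Flint and Gala together: Bravo ∪ Flint ∪ Gala = {0, 1, 2, 3, 4, 5} — every host is covered.
No 2 of the 7 rules cover everything (all 21 combinations miss at least one host), so 3 is optimal.

3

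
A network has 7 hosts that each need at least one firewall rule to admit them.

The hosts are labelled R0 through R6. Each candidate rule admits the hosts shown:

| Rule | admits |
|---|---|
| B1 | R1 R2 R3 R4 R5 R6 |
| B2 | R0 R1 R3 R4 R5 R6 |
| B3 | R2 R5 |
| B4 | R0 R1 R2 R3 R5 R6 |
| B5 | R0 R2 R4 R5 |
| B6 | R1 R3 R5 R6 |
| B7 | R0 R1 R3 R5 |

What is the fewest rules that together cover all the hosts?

2

Take {B5, B6}. Their union is {R0, R1, R2, R3, R4, R5, R6}, which is all 7 hosts.
No single rule has all 7 hosts (the largest, B1, has 6), so 2 is optimal.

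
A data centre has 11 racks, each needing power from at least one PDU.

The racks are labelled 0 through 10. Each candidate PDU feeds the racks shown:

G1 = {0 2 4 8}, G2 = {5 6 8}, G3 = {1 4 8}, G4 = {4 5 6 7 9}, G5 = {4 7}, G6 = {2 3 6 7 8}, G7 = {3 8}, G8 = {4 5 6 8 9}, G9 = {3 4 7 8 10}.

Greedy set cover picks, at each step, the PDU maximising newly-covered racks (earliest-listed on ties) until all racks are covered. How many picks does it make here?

4

Greedy: pick G4 (covers 5 new) → pick G1 (covers 3 new) → pick G9 (covers 2 new) → pick G3 (covers 1 new). Total picks: 4.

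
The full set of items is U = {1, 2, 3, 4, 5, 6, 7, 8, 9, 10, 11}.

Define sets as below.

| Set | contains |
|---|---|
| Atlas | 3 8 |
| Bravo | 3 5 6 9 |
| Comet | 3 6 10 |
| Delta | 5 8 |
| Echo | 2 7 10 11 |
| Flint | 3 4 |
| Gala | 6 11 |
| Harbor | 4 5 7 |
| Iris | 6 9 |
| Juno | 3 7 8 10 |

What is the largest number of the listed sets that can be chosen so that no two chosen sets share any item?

Delta, Echo, Flint, Iris are pairwise disjoint (Delta={5,8}; Echo={2,7,10,11}; Flint={3,4}; Iris={6,9}).
Every remaining set overlaps one of these, and no 5 of the listed sets are pairwise disjoint, so 4 is the maximum.

4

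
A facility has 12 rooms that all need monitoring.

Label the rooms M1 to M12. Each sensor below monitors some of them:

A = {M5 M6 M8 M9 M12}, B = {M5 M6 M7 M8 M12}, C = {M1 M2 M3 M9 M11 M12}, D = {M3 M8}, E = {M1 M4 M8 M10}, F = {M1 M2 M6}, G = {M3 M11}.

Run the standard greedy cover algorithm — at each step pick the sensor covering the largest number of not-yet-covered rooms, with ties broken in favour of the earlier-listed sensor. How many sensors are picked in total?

3

Greedy: pick C (covers 6 new) → pick B (covers 4 new) → pick E (covers 2 new). Total picks: 3.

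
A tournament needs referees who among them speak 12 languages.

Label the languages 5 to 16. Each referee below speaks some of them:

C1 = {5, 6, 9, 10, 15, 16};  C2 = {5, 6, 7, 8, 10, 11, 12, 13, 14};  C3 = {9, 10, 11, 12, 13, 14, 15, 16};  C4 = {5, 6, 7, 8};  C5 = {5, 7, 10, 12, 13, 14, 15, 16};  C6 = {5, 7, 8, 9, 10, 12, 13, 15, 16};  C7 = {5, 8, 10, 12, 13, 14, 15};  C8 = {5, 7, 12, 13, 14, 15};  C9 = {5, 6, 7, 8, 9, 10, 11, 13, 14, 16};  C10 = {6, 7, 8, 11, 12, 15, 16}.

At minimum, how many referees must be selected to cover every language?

Take {C5, C9}. Their union is {5, 6, 7, 8, 9, 10, 11, 12, 13, 14, 15, 16}, which is all 12 languages.
No single referee has all 12 languages (the largest, C9, has 10), so 2 is optimal.

2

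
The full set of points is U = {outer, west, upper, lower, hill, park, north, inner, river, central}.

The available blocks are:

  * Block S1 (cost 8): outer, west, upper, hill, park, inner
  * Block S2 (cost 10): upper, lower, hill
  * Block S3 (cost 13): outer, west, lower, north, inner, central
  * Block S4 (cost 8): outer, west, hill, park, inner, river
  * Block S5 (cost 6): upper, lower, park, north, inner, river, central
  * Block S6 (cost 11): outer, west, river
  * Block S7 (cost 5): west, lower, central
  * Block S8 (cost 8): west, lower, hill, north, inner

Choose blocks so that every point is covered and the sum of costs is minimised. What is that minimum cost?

S4, S5 together cover every point (S4 ∪ S5 = {outer, west, upper, lower, hill, park, north, inner, river, central}); total cost 8 + 6 = 14.
No covering selection has total cost below 14.

14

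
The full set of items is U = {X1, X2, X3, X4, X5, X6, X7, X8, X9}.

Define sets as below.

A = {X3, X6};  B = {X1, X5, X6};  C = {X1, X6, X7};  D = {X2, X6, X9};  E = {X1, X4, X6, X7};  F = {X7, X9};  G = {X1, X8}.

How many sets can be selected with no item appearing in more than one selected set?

3

A, F, G are pairwise disjoint (A={X3,X6}; F={X7,X9}; G={X1,X8}).
Every remaining set overlaps one of these, and no 4 of the listed sets are pairwise disjoint, so 3 is the maximum.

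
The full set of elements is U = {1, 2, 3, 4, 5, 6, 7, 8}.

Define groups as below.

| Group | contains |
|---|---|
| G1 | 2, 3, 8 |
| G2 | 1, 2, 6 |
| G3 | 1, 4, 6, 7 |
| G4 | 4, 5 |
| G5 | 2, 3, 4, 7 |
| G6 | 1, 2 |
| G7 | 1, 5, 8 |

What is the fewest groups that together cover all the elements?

Take {G1, G3, G7}. Their union is {1, 2, 3, 4, 5, 6, 7, 8}, which is all 8 elements.
No 2 of the 7 groups cover everything (all 21 combinations miss at least one element), so 3 is optimal.

3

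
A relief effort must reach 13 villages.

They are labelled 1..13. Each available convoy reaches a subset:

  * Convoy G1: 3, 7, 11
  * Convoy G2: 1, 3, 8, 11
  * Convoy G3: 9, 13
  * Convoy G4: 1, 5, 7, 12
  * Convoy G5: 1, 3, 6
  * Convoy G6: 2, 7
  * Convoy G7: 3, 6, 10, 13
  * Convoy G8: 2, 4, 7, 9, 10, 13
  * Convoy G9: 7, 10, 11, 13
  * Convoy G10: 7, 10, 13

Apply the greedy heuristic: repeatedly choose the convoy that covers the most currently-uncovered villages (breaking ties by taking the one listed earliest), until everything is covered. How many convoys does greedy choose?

4

Greedy: pick G8 (covers 6 new) → pick G2 (covers 4 new) → pick G4 (covers 2 new) → pick G5 (covers 1 new). Total picks: 4.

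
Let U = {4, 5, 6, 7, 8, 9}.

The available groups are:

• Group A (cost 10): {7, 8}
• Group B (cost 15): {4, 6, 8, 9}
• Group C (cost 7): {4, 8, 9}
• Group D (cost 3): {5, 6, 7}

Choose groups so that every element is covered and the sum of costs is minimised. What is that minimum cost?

C, D together cover every element (C ∪ D = {4, 5, 6, 7, 8, 9}); total cost 7 + 3 = 10.
No covering selection has total cost below 10.

10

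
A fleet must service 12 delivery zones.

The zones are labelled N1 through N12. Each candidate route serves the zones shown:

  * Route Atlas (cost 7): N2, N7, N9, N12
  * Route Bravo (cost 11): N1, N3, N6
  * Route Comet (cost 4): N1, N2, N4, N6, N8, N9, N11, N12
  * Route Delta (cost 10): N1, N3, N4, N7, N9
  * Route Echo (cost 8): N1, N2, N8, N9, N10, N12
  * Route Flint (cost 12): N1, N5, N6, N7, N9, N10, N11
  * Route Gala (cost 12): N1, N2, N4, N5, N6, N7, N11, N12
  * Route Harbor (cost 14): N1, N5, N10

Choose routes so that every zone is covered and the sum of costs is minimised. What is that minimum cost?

26

Comet, Delta, Flint together cover every zone (Comet ∪ Delta ∪ Flint = {N1, N2, N3, N4, N5, N6, N7, N8, N9, N10, N11, N12}); total cost 4 + 10 + 12 = 26.
No covering selection has total cost below 26.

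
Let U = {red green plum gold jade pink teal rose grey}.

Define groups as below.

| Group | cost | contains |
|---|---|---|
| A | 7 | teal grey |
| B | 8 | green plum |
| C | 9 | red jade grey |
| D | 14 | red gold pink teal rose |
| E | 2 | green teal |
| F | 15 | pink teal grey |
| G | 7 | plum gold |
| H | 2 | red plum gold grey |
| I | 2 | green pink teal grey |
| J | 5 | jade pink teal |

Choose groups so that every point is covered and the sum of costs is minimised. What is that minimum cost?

23

D, H, I, J together cover every point (D ∪ H ∪ I ∪ J = {red, green, plum, gold, jade, pink, teal, rose, grey}); total cost 14 + 2 + 2 + 5 = 23.
No covering selection has total cost below 23.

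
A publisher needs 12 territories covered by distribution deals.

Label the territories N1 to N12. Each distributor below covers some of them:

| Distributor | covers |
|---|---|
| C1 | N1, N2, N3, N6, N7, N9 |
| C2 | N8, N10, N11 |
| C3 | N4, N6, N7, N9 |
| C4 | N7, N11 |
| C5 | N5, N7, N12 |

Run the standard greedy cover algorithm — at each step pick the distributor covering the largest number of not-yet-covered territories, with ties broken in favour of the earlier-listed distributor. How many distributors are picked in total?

4

Greedy: pick C1 (covers 6 new) → pick C2 (covers 3 new) → pick C5 (covers 2 new) → pick C3 (covers 1 new). Total picks: 4.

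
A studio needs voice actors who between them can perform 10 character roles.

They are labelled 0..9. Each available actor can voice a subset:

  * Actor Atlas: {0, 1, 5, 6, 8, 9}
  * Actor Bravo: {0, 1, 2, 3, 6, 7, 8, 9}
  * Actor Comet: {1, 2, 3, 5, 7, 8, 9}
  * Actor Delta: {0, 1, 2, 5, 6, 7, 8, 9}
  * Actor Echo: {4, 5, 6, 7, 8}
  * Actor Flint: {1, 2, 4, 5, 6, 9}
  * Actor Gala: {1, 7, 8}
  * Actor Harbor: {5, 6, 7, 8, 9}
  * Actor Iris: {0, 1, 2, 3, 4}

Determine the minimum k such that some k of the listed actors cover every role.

2

Take {Delta, Iris}. Their union is {0, 1, 2, 3, 4, 5, 6, 7, 8, 9}, which is all 10 roles.
No single actor has all 10 roles (the largest, Bravo, has 8), so 2 is optimal.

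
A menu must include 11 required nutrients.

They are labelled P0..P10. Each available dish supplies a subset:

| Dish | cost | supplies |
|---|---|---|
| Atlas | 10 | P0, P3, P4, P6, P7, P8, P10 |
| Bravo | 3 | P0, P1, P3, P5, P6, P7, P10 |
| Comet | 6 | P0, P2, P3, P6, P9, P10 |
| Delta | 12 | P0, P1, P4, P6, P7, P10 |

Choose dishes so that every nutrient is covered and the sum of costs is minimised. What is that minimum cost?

19

Atlas, Bravo, Comet together cover every nutrient (Atlas ∪ Bravo ∪ Comet = {P0, P1, P2, P3, P4, P5, P6, P7, P8, P9, P10}); total cost 10 + 3 + 6 = 19.
No covering selection has total cost below 19.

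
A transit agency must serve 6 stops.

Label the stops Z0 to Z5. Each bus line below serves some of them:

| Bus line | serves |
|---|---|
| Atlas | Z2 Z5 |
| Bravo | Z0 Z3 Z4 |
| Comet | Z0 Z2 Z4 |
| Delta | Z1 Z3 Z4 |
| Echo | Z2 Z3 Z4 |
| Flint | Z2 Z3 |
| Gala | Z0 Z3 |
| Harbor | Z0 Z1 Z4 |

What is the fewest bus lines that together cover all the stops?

3

Atlas and Bravo and Delta together: Atlas ∪ Bravo ∪ Delta = {Z0, Z1, Z2, Z3, Z4, Z5} — every stop is covered.
Only Atlas contains Z5, so Atlas is forced; the remaining 4 stops need at least 2 more bus lines (each remaining bus line adds at most 3) — so at least 3 bus lines are needed, and 3 is optimal.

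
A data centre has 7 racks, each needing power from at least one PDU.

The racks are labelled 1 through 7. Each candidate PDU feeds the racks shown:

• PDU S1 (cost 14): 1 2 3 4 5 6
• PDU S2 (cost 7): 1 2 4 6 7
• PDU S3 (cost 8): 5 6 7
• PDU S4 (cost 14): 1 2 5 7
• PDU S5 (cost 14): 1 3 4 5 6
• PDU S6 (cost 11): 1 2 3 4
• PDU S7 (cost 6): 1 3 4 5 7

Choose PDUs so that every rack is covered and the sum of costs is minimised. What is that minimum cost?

S2, S7 together cover every rack (S2 ∪ S7 = {1, 2, 3, 4, 5, 6, 7}); total cost 7 + 6 = 13.
No covering selection has total cost below 13.

13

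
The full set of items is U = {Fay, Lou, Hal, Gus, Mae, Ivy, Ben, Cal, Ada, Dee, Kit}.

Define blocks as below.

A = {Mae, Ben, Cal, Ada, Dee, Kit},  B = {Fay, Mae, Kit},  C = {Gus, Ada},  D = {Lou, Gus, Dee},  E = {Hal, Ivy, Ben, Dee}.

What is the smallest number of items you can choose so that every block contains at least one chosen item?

The 3 items {Gus, Mae, Ben} hit every block.
The blocks B, C, E are pairwise disjoint, so any hitting set needs a separate item for each — at least 3. Hence 3 is optimal.

3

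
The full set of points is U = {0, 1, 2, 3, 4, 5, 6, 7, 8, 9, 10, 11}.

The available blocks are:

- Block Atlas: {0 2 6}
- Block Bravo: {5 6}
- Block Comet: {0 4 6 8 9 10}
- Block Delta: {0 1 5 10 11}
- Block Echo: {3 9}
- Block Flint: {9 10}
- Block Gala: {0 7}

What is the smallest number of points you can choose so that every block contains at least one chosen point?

H = {0, 5, 9} meets every block (each contains at least one member of H), and |H| = 3.
The blocks Bravo, Echo, Gala are pairwise disjoint, so any hitting set needs a separate point for each — at least 3. Hence 3 is optimal.

3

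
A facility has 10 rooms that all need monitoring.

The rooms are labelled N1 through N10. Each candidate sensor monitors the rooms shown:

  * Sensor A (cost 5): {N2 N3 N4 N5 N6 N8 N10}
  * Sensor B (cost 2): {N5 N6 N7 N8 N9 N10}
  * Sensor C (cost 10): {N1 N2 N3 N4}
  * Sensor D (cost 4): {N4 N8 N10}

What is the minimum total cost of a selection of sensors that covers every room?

B, C together cover every room (B ∪ C = {N1, N2, N3, N4, N5, N6, N7, N8, N9, N10}); total cost 2 + 10 = 12.
The greedy pick B, A, C costs 17; no covering selection beats 12.

12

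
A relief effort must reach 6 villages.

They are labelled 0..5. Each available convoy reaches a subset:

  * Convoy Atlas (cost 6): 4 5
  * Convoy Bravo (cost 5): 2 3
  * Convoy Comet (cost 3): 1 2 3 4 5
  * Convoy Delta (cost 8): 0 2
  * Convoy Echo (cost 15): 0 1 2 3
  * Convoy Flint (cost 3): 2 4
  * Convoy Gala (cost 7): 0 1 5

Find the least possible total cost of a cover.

Comet, Gala together cover every village (Comet ∪ Gala = {0, 1, 2, 3, 4, 5}); total cost 3 + 7 = 10.
No covering selection has total cost below 10.

10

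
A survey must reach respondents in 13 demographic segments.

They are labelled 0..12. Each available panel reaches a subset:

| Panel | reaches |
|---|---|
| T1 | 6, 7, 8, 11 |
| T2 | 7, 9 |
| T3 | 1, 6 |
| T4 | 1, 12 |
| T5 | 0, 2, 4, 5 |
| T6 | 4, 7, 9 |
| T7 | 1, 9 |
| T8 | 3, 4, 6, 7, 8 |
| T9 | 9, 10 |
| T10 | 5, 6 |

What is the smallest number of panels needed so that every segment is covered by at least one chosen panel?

T1 and T4 and T5 and T8 and T9 together: T1 ∪ T4 ∪ T5 ∪ T8 ∪ T9 = {0, 1, 2, 3, 4, 5, 6, 7, 8, 9, 10, 11, 12} — every segment is covered.
No 4 of the 10 panels cover everything (all 210 combinations miss at least one segment), so 5 is optimal.

5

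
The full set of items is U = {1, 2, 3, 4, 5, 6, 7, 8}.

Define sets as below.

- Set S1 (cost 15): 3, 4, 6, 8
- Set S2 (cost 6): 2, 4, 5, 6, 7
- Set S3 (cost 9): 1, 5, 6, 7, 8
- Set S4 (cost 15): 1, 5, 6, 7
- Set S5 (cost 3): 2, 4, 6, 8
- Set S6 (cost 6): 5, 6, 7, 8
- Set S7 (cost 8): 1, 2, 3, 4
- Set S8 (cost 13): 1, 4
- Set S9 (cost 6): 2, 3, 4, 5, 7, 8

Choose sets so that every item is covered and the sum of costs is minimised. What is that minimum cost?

14

S6, S7 together cover every item (S6 ∪ S7 = {1, 2, 3, 4, 5, 6, 7, 8}); total cost 6 + 8 = 14.
The greedy pick S5, S9, S7 costs 17; no covering selection beats 14.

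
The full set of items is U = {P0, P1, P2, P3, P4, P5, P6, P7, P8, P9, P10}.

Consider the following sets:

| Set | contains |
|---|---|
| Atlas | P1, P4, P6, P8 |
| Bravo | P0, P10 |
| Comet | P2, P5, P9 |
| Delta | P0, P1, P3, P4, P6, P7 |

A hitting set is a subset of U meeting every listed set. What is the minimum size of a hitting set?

3

The 3 items {P2, P6, P10} hit every set.
The sets Atlas, Bravo, Comet are pairwise disjoint, so any hitting set needs a separate item for each — at least 3. Hence 3 is optimal.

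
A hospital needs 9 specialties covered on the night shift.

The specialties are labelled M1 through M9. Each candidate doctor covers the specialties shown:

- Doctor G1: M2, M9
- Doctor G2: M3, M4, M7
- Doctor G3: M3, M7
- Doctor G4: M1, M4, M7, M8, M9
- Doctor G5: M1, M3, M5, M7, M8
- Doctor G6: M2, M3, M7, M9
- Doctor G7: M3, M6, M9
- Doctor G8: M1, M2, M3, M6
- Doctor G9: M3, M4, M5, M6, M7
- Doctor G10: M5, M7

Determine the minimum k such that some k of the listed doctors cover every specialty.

3

G1 and G5 and G9 together: G1 ∪ G5 ∪ G9 = {M1, M2, M3, M4, M5, M6, M7, M8, M9} — every specialty is covered.
No 2 of the 10 doctors cover everything (all 45 combinations miss at least one specialty), so 3 is optimal.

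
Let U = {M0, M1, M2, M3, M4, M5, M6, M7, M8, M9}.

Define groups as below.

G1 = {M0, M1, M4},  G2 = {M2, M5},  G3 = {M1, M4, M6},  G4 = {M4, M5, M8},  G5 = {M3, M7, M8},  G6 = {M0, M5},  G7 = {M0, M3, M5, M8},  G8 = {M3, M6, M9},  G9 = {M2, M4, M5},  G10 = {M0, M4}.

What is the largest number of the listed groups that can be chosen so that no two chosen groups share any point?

G3, G5, G6 are pairwise disjoint (G3={M1,M4,M6}; G5={M3,M7,M8}; G6={M0,M5}).
Every remaining group overlaps one of these, and no 4 of the listed groups are pairwise disjoint, so 3 is the maximum.

3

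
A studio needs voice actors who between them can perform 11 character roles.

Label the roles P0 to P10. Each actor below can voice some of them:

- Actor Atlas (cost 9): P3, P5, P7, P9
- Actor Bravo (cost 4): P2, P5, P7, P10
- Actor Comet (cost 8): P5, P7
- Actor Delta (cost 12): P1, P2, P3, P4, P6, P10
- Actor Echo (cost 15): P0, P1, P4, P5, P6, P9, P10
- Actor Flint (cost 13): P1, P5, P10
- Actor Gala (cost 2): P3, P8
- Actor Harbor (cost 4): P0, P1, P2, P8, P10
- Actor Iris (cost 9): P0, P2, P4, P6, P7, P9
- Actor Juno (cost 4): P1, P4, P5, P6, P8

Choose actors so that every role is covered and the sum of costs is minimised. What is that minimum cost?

Atlas, Harbor, Juno together cover every role (Atlas ∪ Harbor ∪ Juno = {P0, P1, P2, P3, P4, P5, P6, P7, P8, P9, P10}); total cost 9 + 4 + 4 = 17.
The greedy pick Harbor, Juno, Gala, Bravo, Atlas costs 23; no covering selection beats 17.

17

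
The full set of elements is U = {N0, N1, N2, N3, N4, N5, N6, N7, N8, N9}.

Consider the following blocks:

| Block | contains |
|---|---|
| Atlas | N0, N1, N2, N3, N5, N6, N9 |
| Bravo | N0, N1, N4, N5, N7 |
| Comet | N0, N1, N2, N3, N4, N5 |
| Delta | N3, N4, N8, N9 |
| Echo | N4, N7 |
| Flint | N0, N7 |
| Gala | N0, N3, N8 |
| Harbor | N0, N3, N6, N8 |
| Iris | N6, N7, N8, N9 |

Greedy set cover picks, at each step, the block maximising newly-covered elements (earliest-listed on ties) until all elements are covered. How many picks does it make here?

3

Greedy: pick Atlas (covers 7 new) → pick Bravo (covers 2 new) → pick Delta (covers 1 new). Total picks: 3.
(The true minimum cover uses only 2 blocks, so greedy is not optimal here.)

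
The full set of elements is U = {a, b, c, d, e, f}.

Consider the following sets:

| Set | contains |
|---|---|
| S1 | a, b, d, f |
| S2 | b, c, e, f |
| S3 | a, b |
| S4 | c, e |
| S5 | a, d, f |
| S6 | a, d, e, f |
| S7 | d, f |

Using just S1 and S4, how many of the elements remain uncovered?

Union of S1, S4 = {a, b, c, d, e, f} — that's every element, so 0 are uncovered.

0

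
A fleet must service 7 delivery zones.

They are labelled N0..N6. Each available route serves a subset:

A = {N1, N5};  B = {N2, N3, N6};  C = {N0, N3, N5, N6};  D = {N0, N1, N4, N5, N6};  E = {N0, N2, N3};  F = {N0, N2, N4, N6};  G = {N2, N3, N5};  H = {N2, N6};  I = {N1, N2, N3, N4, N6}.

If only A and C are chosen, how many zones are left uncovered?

2

Union of A, C = {N0, N1, N3, N5, N6}.
Not covered: N2, N4 — 2 zones.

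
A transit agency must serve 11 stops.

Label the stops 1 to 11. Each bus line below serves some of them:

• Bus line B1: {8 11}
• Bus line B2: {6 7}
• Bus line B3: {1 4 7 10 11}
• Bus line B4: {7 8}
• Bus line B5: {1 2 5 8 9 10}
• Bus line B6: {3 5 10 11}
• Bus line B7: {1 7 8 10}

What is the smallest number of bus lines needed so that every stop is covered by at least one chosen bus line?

4

Take {B2, B3, B5, B6}. Their union is {1, 2, 3, 4, 5, 6, 7, 8, 9, 10, 11}, which is all 11 stops.
No 3 of the 7 bus lines cover everything (all 35 combinations miss at least one stop), so 4 is optimal.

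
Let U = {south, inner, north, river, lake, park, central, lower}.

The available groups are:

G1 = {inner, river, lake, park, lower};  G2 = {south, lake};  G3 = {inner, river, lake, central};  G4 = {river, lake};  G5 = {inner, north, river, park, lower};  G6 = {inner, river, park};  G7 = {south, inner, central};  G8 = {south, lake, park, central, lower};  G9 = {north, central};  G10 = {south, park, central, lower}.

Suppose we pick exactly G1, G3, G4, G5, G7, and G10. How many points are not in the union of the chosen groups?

0

Union of G1, G3, G4, G5, G7, G10 = {south, inner, north, river, lake, park, central, lower} — that's every point, so 0 are uncovered.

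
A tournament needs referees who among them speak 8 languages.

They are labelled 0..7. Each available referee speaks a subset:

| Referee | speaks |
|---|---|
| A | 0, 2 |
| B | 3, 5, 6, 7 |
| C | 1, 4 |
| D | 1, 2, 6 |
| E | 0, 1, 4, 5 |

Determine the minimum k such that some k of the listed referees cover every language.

3

Take {B, D, E}. Their union is {0, 1, 2, 3, 4, 5, 6, 7}, which is all 8 languages.
Only B contains 3, so B is forced; the remaining 4 languages need at least 2 more referees (each remaining referee adds at most 3) — so at least 3 referees are needed, and 3 is optimal.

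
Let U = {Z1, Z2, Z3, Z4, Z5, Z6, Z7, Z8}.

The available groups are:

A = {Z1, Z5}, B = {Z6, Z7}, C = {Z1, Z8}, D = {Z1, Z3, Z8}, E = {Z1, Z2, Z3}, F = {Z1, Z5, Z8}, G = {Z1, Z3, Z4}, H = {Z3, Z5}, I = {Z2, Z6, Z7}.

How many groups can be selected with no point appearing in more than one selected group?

3

C, H, I are pairwise disjoint (C={Z1,Z8}; H={Z3,Z5}; I={Z2,Z6,Z7}).
Every remaining group overlaps one of these, and no 4 of the listed groups are pairwise disjoint, so 3 is the maximum.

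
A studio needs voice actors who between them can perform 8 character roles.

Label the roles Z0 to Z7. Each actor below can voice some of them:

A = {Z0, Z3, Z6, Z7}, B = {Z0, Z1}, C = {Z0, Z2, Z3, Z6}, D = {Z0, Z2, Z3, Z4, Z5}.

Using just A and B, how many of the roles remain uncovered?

Union of A, B = {Z0, Z1, Z3, Z6, Z7}.
Not covered: Z2, Z4, Z5 — 3 roles.

3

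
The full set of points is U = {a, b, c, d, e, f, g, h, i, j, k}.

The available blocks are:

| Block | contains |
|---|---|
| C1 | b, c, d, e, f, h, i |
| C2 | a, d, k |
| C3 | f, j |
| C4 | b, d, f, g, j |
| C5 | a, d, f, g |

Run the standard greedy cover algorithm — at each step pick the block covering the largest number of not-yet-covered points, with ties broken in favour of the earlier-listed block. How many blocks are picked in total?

Greedy: pick C1 (covers 7 new) → pick C2 (covers 2 new) → pick C4 (covers 2 new). Total picks: 3.

3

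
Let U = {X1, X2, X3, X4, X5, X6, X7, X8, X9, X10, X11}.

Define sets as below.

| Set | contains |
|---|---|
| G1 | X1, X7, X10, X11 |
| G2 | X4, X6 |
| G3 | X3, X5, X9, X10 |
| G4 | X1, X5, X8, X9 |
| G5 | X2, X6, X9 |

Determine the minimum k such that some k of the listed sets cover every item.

G1 and G2 and G3 and G4 and G5 together: G1 ∪ G2 ∪ G3 ∪ G4 ∪ G5 = {X1, X2, X3, X4, X5, X6, X7, X8, X9, X10, X11} — every item is covered.
No 4 of the 5 sets cover everything (all 5 combinations miss at least one item), so 5 is optimal.

5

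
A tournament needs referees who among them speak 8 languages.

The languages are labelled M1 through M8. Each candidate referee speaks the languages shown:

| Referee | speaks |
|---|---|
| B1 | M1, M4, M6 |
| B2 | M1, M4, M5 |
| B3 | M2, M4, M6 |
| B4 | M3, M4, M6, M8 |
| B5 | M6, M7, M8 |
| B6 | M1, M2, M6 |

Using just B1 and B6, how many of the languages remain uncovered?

4

Union of B1, B6 = {M1, M2, M4, M6}.
Not covered: M3, M5, M7, M8 — 4 languages.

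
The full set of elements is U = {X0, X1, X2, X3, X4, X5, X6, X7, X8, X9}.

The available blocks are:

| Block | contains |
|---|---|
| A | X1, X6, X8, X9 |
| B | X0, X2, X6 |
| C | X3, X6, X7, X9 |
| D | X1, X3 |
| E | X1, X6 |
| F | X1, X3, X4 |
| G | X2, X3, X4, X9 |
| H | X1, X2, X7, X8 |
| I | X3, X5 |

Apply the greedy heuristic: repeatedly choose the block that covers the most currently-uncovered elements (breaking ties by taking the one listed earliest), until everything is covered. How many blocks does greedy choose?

5

Greedy: pick A (covers 4 new) → pick G (covers 3 new) → pick B (covers 1 new) → pick C (covers 1 new) → pick I (covers 1 new). Total picks: 5.
(The true minimum cover uses only 4 blocks, so greedy is not optimal here.)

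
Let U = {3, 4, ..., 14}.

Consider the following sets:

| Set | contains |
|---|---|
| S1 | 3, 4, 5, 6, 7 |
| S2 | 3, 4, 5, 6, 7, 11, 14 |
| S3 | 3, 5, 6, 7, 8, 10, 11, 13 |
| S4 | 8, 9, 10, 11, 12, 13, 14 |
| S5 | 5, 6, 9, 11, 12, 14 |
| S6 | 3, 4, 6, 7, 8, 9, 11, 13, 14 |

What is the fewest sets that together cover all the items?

2

Take {S2, S4}. Their union is {3, 4, 5, 6, 7, 8, 9, 10, 11, 12, 13, 14}, which is all 12 items.
No single set has all 12 items (the largest, S6, has 9), so 2 is optimal.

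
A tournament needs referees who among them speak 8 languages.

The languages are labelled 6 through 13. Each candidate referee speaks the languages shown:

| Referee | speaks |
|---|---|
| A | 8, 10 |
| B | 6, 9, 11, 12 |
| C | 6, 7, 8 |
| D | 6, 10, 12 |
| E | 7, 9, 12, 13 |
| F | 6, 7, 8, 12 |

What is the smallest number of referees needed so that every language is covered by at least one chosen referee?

3

A and B and E together: A ∪ B ∪ E = {6, 7, 8, 9, 10, 11, 12, 13} — every language is covered.
Only B contains 11, so B is forced; the remaining 4 languages need at least 2 more referees (each remaining referee adds at most 2) — so at least 3 referees are needed, and 3 is optimal.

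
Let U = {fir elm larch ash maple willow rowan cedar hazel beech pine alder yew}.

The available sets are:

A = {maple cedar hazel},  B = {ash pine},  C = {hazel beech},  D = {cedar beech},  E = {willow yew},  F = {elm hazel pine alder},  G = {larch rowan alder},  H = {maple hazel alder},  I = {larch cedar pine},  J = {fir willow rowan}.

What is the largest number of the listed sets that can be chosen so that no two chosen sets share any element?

B, D, E, G are pairwise disjoint (B={ash,pine}; D={cedar,beech}; E={willow,yew}; G={larch,rowan,alder}).
Every remaining set overlaps one of these, and no 5 of the listed sets are pairwise disjoint, so 4 is the maximum.

4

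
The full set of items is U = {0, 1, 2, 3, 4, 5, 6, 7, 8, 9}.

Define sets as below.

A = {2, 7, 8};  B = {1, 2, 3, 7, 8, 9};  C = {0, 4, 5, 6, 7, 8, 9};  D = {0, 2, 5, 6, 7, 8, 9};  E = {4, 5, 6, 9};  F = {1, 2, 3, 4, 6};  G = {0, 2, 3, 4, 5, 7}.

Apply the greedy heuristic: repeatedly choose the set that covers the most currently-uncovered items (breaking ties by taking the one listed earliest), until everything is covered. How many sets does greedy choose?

2

Greedy: pick C (covers 7 new) → pick B (covers 3 new). Total picks: 2.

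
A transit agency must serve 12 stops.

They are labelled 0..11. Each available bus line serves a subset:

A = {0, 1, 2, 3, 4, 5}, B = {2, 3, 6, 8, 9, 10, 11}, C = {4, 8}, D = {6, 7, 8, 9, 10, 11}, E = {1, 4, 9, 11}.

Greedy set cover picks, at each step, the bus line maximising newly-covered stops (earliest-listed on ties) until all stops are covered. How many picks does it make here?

Greedy: pick B (covers 7 new) → pick A (covers 4 new) → pick D (covers 1 new). Total picks: 3.
(The true minimum cover uses only 2 bus lines, so greedy is not optimal here.)

3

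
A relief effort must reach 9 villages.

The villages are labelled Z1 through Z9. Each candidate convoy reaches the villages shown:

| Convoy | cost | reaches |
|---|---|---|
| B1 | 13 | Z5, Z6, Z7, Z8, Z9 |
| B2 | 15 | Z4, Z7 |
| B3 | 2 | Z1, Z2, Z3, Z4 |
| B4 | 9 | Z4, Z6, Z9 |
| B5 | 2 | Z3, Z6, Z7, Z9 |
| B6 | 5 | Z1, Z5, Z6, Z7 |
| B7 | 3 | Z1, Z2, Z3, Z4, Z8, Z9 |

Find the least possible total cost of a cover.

B6, B7 together cover every village (B6 ∪ B7 = {Z1, Z2, Z3, Z4, Z5, Z6, Z7, Z8, Z9}); total cost 5 + 3 = 8.
The greedy pick B3, B5, B7, B6 costs 12; no covering selection beats 8.

8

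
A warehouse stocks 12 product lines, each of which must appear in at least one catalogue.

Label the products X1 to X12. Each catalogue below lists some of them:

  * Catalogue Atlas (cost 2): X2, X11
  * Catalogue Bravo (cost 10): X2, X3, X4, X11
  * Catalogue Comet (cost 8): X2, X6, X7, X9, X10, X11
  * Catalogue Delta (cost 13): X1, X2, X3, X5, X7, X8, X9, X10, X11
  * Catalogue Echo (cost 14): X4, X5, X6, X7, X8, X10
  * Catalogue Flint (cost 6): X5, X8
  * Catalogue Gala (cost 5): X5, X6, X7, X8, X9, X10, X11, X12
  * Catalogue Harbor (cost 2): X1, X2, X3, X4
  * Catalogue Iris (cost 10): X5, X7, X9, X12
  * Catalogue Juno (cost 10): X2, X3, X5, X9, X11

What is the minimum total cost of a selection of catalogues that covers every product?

7

Gala, Harbor together cover every product (Gala ∪ Harbor = {X1, X2, X3, X4, X5, X6, X7, X8, X9, X10, X11, X12}); total cost 5 + 2 = 7.
No covering selection has total cost below 7.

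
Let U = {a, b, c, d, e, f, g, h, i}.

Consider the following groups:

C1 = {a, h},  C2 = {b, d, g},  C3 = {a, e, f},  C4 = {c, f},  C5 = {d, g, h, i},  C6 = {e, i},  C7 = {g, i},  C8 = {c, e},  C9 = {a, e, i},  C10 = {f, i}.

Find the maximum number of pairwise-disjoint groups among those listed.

C1, C2, C8, C10 are pairwise disjoint (C1={a,h}; C2={b,d,g}; C8={c,e}; C10={f,i}).
Every remaining group overlaps one of these, and no 5 of the listed groups are pairwise disjoint, so 4 is the maximum.

4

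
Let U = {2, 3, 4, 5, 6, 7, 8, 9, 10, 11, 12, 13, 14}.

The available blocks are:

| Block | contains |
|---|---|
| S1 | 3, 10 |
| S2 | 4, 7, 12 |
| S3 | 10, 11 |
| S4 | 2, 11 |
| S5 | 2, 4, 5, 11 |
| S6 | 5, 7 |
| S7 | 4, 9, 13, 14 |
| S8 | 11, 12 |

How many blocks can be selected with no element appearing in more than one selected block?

S1, S4, S6, S7 are pairwise disjoint (S1={3,10}; S4={2,11}; S6={5,7}; S7={4,9,13,14}).
Every remaining block overlaps one of these, and no 5 of the listed blocks are pairwise disjoint, so 4 is the maximum.

4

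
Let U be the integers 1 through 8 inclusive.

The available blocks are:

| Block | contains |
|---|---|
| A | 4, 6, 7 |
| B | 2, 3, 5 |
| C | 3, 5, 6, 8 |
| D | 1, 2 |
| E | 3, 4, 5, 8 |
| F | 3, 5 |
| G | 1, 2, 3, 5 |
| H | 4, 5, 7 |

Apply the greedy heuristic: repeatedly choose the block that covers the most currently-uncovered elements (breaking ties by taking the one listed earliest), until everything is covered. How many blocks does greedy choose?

3

Greedy: pick C (covers 4 new) → pick A (covers 2 new) → pick D (covers 2 new). Total picks: 3.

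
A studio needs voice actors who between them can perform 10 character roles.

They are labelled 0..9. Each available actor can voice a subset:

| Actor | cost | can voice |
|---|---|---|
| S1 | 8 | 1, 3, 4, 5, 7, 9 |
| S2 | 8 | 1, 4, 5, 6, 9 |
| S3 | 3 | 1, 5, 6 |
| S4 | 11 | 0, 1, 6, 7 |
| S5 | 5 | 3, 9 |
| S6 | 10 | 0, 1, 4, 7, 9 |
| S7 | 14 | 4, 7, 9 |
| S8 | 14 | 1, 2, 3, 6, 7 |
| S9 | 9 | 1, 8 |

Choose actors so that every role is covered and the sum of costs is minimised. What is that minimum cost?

S3, S6, S8, S9 together cover every role (S3 ∪ S6 ∪ S8 ∪ S9 = {0, 1, 2, 3, 4, 5, 6, 7, 8, 9}); total cost 3 + 10 + 14 + 9 = 36.
The greedy pick S3, S1, S9, S6, S8 costs 44; no covering selection beats 36.

36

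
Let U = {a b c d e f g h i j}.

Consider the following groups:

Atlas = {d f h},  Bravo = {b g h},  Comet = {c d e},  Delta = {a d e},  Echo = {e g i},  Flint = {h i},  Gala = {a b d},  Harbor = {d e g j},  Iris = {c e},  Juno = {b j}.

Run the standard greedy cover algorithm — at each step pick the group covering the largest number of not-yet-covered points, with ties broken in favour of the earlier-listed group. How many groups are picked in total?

5

Greedy: pick Harbor (covers 4 new) → pick Atlas (covers 2 new) → pick Gala (covers 2 new) → pick Comet (covers 1 new) → pick Echo (covers 1 new). Total picks: 5.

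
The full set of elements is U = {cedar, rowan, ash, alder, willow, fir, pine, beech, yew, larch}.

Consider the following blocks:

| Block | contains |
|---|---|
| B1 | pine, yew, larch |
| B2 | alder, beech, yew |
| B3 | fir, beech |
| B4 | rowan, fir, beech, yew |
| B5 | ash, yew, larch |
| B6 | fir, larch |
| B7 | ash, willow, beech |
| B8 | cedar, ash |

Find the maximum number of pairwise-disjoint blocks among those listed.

3

B1, B3, B8 are pairwise disjoint (B1={pine,yew,larch}; B3={fir,beech}; B8={cedar,ash}).
Every remaining block overlaps one of these, and no 4 of the listed blocks are pairwise disjoint, so 3 is the maximum.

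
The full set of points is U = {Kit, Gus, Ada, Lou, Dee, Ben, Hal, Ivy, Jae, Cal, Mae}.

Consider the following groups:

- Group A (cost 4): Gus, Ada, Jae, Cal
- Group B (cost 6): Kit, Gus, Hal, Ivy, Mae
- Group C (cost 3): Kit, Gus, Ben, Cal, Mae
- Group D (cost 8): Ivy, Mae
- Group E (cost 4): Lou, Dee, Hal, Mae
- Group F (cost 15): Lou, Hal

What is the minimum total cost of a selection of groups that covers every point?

17

A, B, C, E together cover every point (A ∪ B ∪ C ∪ E = {Kit, Gus, Ada, Lou, Dee, Ben, Hal, Ivy, Jae, Cal, Mae}); total cost 4 + 6 + 3 + 4 = 17.
No covering selection has total cost below 17.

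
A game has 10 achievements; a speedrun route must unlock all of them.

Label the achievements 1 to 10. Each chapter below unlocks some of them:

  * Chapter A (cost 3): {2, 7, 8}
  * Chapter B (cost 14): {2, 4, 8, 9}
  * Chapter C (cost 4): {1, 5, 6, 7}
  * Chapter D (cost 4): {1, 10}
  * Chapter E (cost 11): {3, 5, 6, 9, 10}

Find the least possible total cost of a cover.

29

B, C, E together cover every achievement (B ∪ C ∪ E = {1, 2, 3, 4, 5, 6, 7, 8, 9, 10}); total cost 14 + 4 + 11 = 29.
The greedy pick A, C, E, B costs 32; no covering selection beats 29.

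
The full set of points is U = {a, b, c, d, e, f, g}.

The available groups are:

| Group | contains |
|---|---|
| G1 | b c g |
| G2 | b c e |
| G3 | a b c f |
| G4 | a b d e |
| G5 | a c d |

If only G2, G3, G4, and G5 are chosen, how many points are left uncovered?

Union of G2, G3, G4, G5 = {a, b, c, d, e, f}.
Not covered: g — 1 point.

1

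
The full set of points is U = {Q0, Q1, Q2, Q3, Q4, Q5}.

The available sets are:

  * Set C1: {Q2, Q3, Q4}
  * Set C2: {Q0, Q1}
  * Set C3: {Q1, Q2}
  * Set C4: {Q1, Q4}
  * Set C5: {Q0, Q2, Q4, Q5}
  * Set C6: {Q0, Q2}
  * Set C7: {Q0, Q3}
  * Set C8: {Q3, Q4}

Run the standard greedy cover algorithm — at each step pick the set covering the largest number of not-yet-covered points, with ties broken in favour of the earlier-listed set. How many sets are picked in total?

Greedy: pick C5 (covers 4 new) → pick C1 (covers 1 new) → pick C2 (covers 1 new). Total picks: 3.

3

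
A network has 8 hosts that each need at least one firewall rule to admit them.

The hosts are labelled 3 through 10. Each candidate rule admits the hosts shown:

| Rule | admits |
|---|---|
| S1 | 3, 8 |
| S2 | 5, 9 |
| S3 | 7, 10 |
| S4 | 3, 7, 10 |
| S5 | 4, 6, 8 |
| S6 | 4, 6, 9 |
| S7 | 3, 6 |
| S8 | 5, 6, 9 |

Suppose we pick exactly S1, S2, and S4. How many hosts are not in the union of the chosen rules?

Union of S1, S2, S4 = {3, 5, 7, 8, 9, 10}.
Not covered: 4, 6 — 2 hosts.

2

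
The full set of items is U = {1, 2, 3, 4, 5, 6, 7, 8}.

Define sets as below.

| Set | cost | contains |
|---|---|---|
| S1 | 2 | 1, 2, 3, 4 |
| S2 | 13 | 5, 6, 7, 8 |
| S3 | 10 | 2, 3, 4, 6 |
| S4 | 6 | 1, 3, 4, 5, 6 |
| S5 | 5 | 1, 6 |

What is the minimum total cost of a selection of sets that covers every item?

15

S1, S2 together cover every item (S1 ∪ S2 = {1, 2, 3, 4, 5, 6, 7, 8}); total cost 2 + 13 = 15.
The greedy pick S1, S4, S2 costs 21; no covering selection beats 15.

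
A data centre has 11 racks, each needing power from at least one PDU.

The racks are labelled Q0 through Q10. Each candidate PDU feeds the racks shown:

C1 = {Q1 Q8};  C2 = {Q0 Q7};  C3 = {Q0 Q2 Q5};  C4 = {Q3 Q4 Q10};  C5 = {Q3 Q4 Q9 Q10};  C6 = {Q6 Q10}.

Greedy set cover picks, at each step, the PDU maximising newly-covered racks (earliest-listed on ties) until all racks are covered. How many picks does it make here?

Greedy: pick C5 (covers 4 new) → pick C3 (covers 3 new) → pick C1 (covers 2 new) → pick C2 (covers 1 new) → pick C6 (covers 1 new). Total picks: 5.

5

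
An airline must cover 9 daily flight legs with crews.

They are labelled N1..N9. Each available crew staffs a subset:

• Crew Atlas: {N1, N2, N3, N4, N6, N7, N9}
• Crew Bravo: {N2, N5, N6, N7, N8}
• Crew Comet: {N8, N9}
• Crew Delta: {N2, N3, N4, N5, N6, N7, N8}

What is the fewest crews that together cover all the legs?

2

Atlas and Bravo together: Atlas ∪ Bravo = {N1, N2, N3, N4, N5, N6, N7, N8, N9} — every leg is covered.
No single crew has all 9 legs (the largest, Atlas, has 7), so 2 is optimal.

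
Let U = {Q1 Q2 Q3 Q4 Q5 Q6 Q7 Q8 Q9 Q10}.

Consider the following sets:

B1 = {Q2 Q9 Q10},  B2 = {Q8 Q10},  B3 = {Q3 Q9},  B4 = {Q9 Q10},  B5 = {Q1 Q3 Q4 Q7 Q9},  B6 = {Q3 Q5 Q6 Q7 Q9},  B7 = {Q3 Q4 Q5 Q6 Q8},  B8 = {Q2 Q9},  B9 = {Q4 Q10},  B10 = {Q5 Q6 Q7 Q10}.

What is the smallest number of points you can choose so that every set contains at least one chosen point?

3

The 3 points {Q6, Q9, Q10} hit every set.
No choice of 2 points meets every set, so 3 is the minimum.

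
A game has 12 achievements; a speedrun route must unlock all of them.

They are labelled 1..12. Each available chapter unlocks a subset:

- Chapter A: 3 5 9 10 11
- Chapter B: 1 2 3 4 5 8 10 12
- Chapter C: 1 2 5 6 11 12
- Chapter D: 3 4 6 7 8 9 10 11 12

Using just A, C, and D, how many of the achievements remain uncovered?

0

Union of A, C, D = {1, 2, 3, 4, 5, 6, 7, 8, 9, 10, 11, 12} — that's every achievement, so 0 are uncovered.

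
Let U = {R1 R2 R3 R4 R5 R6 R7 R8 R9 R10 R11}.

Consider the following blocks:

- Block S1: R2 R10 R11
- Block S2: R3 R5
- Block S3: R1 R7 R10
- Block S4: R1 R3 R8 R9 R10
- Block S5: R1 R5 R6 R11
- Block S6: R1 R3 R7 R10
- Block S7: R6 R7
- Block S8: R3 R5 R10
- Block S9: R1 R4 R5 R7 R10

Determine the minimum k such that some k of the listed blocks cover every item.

4

S1 and S4 and S5 and S9 together: S1 ∪ S4 ∪ S5 ∪ S9 = {R1, R2, R3, R4, R5, R6, R7, R8, R9, R10, R11} — every item is covered.
No 3 of the 9 blocks cover everything (all 84 combinations miss at least one item), so 4 is optimal.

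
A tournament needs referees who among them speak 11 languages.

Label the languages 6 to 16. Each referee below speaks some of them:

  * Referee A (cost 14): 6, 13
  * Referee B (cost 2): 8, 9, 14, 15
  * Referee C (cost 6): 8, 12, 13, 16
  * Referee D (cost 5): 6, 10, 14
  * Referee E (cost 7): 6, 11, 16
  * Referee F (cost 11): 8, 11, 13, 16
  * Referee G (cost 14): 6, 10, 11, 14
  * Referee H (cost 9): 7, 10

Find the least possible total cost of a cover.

B, C, E, H together cover every language (B ∪ C ∪ E ∪ H = {6, 7, 8, 9, 10, 11, 12, 13, 14, 15, 16}); total cost 2 + 6 + 7 + 9 = 24.
The greedy pick B, C, D, E, H costs 29; no covering selection beats 24.

24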